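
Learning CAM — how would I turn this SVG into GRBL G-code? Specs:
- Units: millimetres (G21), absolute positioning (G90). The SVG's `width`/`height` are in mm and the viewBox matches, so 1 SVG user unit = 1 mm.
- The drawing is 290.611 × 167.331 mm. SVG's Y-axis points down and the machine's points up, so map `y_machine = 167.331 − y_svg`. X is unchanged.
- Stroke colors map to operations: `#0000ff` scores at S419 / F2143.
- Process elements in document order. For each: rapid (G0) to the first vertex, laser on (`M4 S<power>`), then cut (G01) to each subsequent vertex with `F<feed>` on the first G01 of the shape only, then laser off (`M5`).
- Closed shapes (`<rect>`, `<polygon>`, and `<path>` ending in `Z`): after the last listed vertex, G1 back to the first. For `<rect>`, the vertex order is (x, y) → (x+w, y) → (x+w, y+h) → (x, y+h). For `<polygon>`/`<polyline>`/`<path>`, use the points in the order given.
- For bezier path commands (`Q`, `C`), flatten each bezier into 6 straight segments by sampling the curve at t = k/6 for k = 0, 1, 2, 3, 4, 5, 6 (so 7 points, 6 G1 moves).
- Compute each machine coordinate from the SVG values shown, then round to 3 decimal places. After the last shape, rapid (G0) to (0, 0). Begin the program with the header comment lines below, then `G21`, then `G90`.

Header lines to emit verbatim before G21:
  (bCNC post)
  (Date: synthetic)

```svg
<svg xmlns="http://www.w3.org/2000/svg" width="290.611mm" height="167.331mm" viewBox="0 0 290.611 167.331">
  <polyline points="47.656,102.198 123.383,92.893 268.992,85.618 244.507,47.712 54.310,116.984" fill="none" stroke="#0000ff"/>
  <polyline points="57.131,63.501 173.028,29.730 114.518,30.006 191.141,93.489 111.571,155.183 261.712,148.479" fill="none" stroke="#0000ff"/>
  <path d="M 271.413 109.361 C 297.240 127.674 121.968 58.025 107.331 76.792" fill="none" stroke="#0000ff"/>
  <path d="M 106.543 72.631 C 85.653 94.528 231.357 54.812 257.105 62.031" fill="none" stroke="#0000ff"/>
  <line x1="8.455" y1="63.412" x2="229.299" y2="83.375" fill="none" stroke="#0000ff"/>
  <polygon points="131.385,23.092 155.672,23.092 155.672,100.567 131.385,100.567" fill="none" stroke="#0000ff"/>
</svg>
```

(bCNC post)
(Date: synthetic)
G21
G90
G0 X47.656 Y65.133
M4 S419
G01 X123.383 Y74.438 F2143
G01 X268.992 Y81.713
G01 X244.507 Y119.619
G01 X54.310 Y50.347
M5
G0 X57.131 Y103.830
M4 S419
G01 X173.028 Y137.601 F2143
G01 X114.518 Y137.325
G01 X191.141 Y73.842
G01 X111.571 Y12.148
G01 X261.712 Y18.852
M5
G0 X271.413 Y57.970
M4 S419
G01 X269.243 Y55.327 F2143
G01 X243.605 Y62.445
G01 X204.546 Y74.425
G01 X162.115 Y86.367
G01 X126.361 Y93.371
G01 X107.331 Y90.539
M5
G0 X106.543 Y94.700
M4 S419
G01 X108.654 Y88.383 F2143
G01 X130.571 Y89.320
G01 X164.335 Y94.496
G01 X201.985 Y100.894
G01 X235.561 Y105.501
G01 X257.105 Y105.300
M5
G0 X8.455 Y103.919
M4 S419
G01 X229.299 Y83.956 F2143
M5
G0 X131.385 Y144.239
M4 S419
G01 X155.672 Y144.239 F2143
G01 X155.672 Y66.764
G01 X131.385 Y66.764
G01 X131.385 Y144.239
M5
G0 X0.000 Y0.000

viewBox `0 0 290.611 167.331` with mm width/height → 1 unit = 1 mm. Flip: y_m = 167.331 − y_svg.

**Shape 1** — `<polyline>` open polyline, stroke `#0000ff` → score (S419, F2143). Machine vertices: (47.656,65.133) → (123.383,74.438) → (268.992,81.713) → (244.507,119.619) → (54.310,50.347). Open path.

**Shape 2** — `<polyline>` open polyline, stroke `#0000ff` → score (S419, F2143). Machine vertices: (57.131,103.830) → (173.028,137.601) → (114.518,137.325) → (191.141,73.842) → (111.571,12.148) → (261.712,18.852). Open path.

**Shape 3** — `<path>` cubic bezier, stroke `#0000ff` → score (S419, F2143). Control points (SVG): P0=(271.413,109.361), P1=(297.240,127.674), P2=(121.968,58.025), P3=(107.331,76.792); sampled at t=k/6. Machine vertices: (271.413,57.970) → (269.243,55.327) → (243.605,62.445) → (204.546,74.425) → (162.115,86.367) → (126.361,93.371) → (107.331,90.539). Open path.

**Shape 4** — `<path>` cubic bezier, stroke `#0000ff` → score (S419, F2143). Control points (SVG): P0=(106.543,72.631), P1=(85.653,94.528), P2=(231.357,54.812), P3=(257.105,62.031); sampled at t=k/6. Machine vertices: (106.543,94.700) → (108.654,88.383) → (130.571,89.320) → (164.335,94.496) → (201.985,100.894) → (235.561,105.501) → (257.105,105.300). Open path.

**Shape 5** — `<line>` line segment, stroke `#0000ff` → score (S419, F2143). Machine vertices: (8.455,103.919) → (229.299,83.956). Open path.

**Shape 6** — `<polygon>` rectangle, stroke `#0000ff` → score (S419, F2143). Machine vertices: (131.385,144.239) → (155.672,144.239) → (155.672,66.764) → (131.385,66.764) → (131.385,144.239). Closed: final G1 returns to the first vertex.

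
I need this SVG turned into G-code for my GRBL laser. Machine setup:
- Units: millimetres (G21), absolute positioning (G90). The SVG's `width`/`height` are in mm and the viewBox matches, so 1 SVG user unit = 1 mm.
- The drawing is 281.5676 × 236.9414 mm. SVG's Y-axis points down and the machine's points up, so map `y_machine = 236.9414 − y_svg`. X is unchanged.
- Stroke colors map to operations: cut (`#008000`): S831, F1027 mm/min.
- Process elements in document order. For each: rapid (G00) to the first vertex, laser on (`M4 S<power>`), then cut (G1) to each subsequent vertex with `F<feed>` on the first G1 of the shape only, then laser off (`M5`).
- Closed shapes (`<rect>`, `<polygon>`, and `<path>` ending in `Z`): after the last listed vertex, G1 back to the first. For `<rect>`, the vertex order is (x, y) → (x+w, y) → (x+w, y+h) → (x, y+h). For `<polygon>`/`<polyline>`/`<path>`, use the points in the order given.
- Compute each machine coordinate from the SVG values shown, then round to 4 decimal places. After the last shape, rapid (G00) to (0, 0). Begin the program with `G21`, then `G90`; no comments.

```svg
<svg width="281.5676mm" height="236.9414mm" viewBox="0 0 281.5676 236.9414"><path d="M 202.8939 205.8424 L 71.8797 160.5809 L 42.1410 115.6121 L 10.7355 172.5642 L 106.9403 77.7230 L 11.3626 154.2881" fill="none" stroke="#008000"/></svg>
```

G21
G90
G00 X202.8939 Y31.0990
M4 S831
G1 X71.8797 Y76.3605 F1027
G1 X42.1410 Y121.3293
G1 X10.7355 Y64.3772
G1 X106.9403 Y159.2184
G1 X11.3626 Y82.6533
M5
G00 X0.0000 Y0.0000

viewBox `0 0 281.5676 236.9414` with mm width/height → 1 unit = 1 mm. Flip: y_m = 236.9414 − y_svg.

**Shape 1** — `<path>` open polyline, stroke `#008000` → cut (S831, F1027). Machine vertices: (202.8939,31.0990) → (71.8797,76.3605) → (42.1410,121.3293) → (10.7355,64.3772) → (106.9403,159.2184) → (11.3626,82.6533). Open path.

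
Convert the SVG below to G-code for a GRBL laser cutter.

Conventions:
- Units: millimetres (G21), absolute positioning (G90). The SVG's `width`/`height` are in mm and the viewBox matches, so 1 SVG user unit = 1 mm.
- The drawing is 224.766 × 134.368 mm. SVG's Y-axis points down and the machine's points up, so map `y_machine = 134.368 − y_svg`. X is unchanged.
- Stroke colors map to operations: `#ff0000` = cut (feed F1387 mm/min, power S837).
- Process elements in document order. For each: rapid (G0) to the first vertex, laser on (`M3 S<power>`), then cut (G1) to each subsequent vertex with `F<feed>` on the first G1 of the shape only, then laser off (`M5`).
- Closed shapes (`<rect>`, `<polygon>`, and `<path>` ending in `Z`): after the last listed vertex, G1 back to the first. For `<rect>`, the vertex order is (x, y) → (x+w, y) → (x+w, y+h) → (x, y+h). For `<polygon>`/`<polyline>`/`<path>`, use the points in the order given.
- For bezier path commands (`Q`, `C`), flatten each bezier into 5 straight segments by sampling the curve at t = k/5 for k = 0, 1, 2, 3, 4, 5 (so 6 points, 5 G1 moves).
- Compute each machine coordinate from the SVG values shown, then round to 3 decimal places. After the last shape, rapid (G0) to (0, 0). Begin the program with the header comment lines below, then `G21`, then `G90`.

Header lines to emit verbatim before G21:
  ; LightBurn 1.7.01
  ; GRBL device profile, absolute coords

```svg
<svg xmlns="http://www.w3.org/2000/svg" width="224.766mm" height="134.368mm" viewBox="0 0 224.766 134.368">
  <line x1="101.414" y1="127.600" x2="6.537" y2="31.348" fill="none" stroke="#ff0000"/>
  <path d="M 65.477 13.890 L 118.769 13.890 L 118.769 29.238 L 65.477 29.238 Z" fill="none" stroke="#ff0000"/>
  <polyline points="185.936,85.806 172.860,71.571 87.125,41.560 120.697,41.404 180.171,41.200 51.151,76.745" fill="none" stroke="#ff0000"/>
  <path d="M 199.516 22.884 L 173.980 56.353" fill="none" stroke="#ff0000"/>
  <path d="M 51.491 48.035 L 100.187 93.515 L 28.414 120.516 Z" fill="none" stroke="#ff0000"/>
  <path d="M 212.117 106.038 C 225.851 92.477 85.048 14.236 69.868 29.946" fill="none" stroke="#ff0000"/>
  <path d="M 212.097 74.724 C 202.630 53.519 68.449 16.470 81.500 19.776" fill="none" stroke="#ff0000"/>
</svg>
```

; LightBurn 1.7.01
; GRBL device profile, absolute coords
G21
G90
G0 X101.414 Y6.768
M3 S837
G1 X6.537 Y103.020 F1387
M5
G0 X65.477 Y120.478
M3 S837
G1 X118.769 Y120.478 F1387
G1 X118.769 Y105.130
G1 X65.477 Y105.130
G1 X65.477 Y120.478
M5
G0 X185.936 Y48.562
M3 S837
G1 X172.860 Y62.797 F1387
G1 X87.125 Y92.808
G1 X120.697 Y92.964
G1 X180.171 Y93.168
G1 X51.151 Y57.623
M5
G0 X199.516 Y111.484
M3 S837
G1 X173.980 Y78.015 F1387
M5
G0 X51.491 Y86.333
M3 S837
G1 X100.187 Y40.853 F1387
G1 X28.414 Y13.852
G1 X51.491 Y86.333
M5
G0 X212.117 Y28.330
M3 S837
G1 X204.054 Y42.959 F1387
G1 X172.350 Y65.497
G1 X130.453 Y88.330
G1 X91.809 Y103.843
G1 X69.868 Y104.422
M5
G0 X212.097 Y59.644
M3 S837
G1 X193.627 Y73.819 F1387
G1 X158.278 Y89.098
G1 X119.106 Y102.786
G1 X89.162 Y112.183
G1 X81.500 Y114.592
M5
G0 X0.000 Y0.000

1 u = 1 mm; y_m = 134.368 − y.

[1] `<line>` line segment, #ff0000→cut S837 F1387: (101.414,6.768) → (6.537,103.020)

[2] `<path>` rectangle, #ff0000→cut S837 F1387: (65.477,120.478) → (118.769,120.478) → (118.769,105.130) → (65.477,105.130) → (65.477,120.478) (closed)

[3] `<polyline>` open polyline, #ff0000→cut S837 F1387: (185.936,48.562) → (172.860,62.797) → (87.125,92.808) → (120.697,92.964) → (180.171,93.168) → (51.151,57.623)

[4] `<path>` line segment, #ff0000→cut S837 F1387: (199.516,111.484) → (173.980,78.015)

[5] `<path>` closed polygon, #ff0000→cut S837 F1387: (51.491,86.333) → (100.187,40.853) → (28.414,13.852) → (51.491,86.333) (closed)

[6] `<path>` cubic bezier, #ff0000→cut S837 F1387: (212.117,28.330) → (204.054,42.959) → (172.350,65.497) → (130.453,88.330) → (91.809,103.843) → (69.868,104.422)

[7] `<path>` cubic bezier, #ff0000→cut S837 F1387: (212.097,59.644) → (193.627,73.819) → (158.278,89.098) → (119.106,102.786) → (89.162,112.183) → (81.500,114.592)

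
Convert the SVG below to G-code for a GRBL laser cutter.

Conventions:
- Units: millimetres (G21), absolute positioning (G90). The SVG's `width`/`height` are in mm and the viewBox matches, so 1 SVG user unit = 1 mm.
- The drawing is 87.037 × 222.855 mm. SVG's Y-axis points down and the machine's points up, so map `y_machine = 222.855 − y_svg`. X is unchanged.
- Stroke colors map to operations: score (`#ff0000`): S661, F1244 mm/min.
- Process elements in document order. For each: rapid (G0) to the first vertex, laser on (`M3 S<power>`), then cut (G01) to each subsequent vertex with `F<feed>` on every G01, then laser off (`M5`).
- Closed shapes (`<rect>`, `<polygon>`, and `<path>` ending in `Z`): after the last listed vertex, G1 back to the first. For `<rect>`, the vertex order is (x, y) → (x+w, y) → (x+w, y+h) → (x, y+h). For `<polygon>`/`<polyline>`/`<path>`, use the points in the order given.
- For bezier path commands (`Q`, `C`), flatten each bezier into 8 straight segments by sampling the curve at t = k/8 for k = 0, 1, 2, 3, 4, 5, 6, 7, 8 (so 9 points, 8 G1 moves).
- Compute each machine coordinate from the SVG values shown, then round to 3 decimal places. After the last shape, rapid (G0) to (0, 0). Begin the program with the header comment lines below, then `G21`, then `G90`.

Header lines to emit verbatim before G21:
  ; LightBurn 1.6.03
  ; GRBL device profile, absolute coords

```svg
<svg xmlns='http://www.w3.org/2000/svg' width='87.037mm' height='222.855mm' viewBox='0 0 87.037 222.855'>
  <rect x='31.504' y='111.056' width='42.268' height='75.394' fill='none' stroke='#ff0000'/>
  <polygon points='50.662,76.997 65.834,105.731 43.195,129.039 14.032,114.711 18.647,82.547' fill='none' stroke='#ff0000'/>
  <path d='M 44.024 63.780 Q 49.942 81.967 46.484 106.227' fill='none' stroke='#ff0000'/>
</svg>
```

; LightBurn 1.6.03
; GRBL device profile, absolute coords
G21
G90
G0 X31.504 Y111.799
M3 S661
G01 X73.772 Y111.799 F1244
G01 X73.772 Y36.405 F1244
G01 X31.504 Y36.405 F1244
G01 X31.504 Y111.799 F1244
M5
G0 X50.662 Y145.858
M3 S661
G01 X65.834 Y117.124 F1244
G01 X43.195 Y93.816 F1244
G01 X14.032 Y108.144 F1244
G01 X18.647 Y140.308 F1244
G01 X50.662 Y145.858 F1244
M5
G0 X44.024 Y159.075
M3 S661
G01 X45.357 Y154.433 F1244
G01 X46.397 Y149.602 F1244
G01 X47.144 Y144.581 F1244
G01 X47.598 Y139.370 F1244
G01 X47.759 Y133.969 F1244
G01 X47.627 Y128.378 F1244
G01 X47.202 Y122.598 F1244
G01 X46.484 Y116.628 F1244
M5
G0 X0.000 Y0.000

1 u = 1 mm; y_m = 222.855 − y.

[1] `<rect>` rectangle, #ff0000→score S661 F1244: (31.504,111.799) → (73.772,111.799) → (73.772,36.405) → (31.504,36.405) → (31.504,111.799) (closed)

[2] `<polygon>` regular polygon, #ff0000→score S661 F1244: (50.662,145.858) → (65.834,117.124) → (43.195,93.816) → (14.032,108.144) → (18.647,140.308) → (50.662,145.858) (closed)

[3] `<path>` quadratic bezier, #ff0000→score S661 F1244: (44.024,159.075) → (45.357,154.433) → (46.397,149.602) → (47.144,144.581) → (47.598,139.370) → (47.759,133.969) → (47.627,128.378) → (47.202,122.598) → (46.484,116.628)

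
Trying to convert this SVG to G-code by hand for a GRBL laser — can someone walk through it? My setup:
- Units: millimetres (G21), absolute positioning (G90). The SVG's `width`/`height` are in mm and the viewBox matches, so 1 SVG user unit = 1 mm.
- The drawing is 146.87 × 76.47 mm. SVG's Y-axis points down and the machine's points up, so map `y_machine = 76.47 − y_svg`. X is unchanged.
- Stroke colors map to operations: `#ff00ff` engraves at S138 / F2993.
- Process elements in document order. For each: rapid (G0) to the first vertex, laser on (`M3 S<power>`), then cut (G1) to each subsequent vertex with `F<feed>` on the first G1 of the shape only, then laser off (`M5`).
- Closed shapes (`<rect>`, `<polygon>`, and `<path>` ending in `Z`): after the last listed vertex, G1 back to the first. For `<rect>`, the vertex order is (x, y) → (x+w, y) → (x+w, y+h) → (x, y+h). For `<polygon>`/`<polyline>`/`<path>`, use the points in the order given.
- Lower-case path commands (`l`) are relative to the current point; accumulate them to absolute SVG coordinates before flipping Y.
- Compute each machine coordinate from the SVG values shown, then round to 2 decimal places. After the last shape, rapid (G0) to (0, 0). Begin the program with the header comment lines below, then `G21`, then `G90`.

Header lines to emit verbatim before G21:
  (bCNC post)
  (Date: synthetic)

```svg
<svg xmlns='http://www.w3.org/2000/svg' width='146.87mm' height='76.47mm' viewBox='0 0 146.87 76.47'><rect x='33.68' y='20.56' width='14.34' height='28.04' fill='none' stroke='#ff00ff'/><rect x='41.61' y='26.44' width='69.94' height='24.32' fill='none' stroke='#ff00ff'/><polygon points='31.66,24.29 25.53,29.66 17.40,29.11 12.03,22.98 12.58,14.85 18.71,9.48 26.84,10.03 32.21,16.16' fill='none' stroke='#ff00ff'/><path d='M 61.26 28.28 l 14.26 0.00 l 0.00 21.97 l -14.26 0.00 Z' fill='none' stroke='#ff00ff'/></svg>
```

Since the viewBox matches the mm dimensions, user units are millimetres directly. The only transform is the Y-flip y_m = 76.47 − y_svg.

Shape 1 is a rectangle drawn with `<rect>`. Its stroke #ff00ff means engrave at S138, F2993. After flipping Y the toolpath is (33.68,55.91) → (48.02,55.91) → (48.02,27.87) → (33.68,27.87) → (33.68,55.91), returning to the start.

Shape 2 is a rectangle drawn with `<rect>`. Its stroke #ff00ff means engrave at S138, F2993. After flipping Y the toolpath is (41.61,50.03) → (111.55,50.03) → (111.55,25.71) → (41.61,25.71) → (41.61,50.03), returning to the start.

Shape 3 is a regular polygon drawn with `<polygon>`. Its stroke #ff00ff means engrave at S138, F2993. After flipping Y the toolpath is (31.66,52.18) → (25.53,46.81) → (17.40,47.36) → (12.03,53.49) → (12.58,61.62) → (18.71,66.99) → (26.84,66.44) → (32.21,60.31) → (31.66,52.18), returning to the start.

Shape 4 is a rectangle drawn with `<path>`. Its stroke #ff00ff means engrave at S138, F2993. After flipping Y the toolpath is (61.26,48.19) → (75.52,48.19) → (75.52,26.22) → (61.26,26.22) → (61.26,48.19), returning to the start.

(bCNC post)
(Date: synthetic)
G21
G90
G0 X33.68 Y55.91
M3 S138
G1 X48.02 Y55.91 F2993
G1 X48.02 Y27.87
G1 X33.68 Y27.87
G1 X33.68 Y55.91
M5
G0 X41.61 Y50.03
M3 S138
G1 X111.55 Y50.03 F2993
G1 X111.55 Y25.71
G1 X41.61 Y25.71
G1 X41.61 Y50.03
M5
G0 X31.66 Y52.18
M3 S138
G1 X25.53 Y46.81 F2993
G1 X17.40 Y47.36
G1 X12.03 Y53.49
G1 X12.58 Y61.62
G1 X18.71 Y66.99
G1 X26.84 Y66.44
G1 X32.21 Y60.31
G1 X31.66 Y52.18
M5
G0 X61.26 Y48.19
M3 S138
G1 X75.52 Y48.19 F2993
G1 X75.52 Y26.22
G1 X61.26 Y26.22
G1 X61.26 Y48.19
M5
G0 X0.00 Y0.00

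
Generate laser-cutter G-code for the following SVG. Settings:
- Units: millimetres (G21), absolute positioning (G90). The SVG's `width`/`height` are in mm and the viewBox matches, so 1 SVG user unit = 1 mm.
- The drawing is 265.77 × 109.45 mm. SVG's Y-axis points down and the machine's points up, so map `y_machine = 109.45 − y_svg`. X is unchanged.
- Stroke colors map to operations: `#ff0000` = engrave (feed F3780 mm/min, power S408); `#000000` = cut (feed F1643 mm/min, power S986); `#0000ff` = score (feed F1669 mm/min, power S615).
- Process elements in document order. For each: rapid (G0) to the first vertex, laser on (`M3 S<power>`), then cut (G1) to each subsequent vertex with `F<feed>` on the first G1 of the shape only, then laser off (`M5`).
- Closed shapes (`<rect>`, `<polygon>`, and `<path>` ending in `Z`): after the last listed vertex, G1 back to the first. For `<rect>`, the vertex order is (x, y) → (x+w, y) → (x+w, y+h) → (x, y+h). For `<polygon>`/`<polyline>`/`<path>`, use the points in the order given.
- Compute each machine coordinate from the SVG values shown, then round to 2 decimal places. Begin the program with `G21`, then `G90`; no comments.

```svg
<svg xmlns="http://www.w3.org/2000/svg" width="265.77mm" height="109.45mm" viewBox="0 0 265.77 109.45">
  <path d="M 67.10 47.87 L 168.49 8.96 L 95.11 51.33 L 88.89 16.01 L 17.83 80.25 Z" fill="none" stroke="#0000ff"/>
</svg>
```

viewBox `0 0 265.77 109.45` with mm width/height → 1 unit = 1 mm. Flip: y_m = 109.45 − y_svg.

**Shape 1** — `<path>` closed polygon, stroke `#0000ff` → score (S615, F1669). Machine vertices: (67.10,61.58) → (168.49,100.49) → (95.11,58.12) → (88.89,93.44) → (17.83,29.20) → (67.10,61.58). Closed: final G1 returns to the first vertex.

G21
G90
G0 X67.10 Y61.58
M3 S615
G1 X168.49 Y100.49 F1669
G1 X95.11 Y58.12
G1 X88.89 Y93.44
G1 X17.83 Y29.20
G1 X67.10 Y61.58
M5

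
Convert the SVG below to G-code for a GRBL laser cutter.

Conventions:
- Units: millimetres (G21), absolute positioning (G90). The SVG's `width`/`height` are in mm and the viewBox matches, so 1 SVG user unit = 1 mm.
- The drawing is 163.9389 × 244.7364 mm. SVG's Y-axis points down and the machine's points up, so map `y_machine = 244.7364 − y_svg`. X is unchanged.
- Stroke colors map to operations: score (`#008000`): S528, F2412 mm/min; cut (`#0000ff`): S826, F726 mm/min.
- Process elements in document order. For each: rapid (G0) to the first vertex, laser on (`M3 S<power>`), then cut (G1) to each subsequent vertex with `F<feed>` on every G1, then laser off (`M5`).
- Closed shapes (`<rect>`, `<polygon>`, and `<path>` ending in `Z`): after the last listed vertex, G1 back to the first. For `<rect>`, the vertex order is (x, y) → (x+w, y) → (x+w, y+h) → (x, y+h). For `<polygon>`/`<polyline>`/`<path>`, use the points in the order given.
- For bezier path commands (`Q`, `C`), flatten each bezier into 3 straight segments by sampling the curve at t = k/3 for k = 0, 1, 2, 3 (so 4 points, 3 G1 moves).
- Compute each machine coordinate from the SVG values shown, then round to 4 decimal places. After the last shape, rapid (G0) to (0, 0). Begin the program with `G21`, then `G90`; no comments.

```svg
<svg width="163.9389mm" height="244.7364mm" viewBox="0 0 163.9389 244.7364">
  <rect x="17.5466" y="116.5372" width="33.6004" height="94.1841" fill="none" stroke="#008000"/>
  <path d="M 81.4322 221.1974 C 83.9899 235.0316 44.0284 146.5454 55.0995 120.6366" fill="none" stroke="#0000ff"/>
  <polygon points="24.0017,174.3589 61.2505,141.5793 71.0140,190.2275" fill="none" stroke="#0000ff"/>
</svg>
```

G21
G90
G0 X17.5466 Y128.1992
M3 S528
G1 X51.1470 Y128.1992 F2412
G1 X51.1470 Y34.0151 F2412
G1 X17.5466 Y34.0151 F2412
G1 X17.5466 Y128.1992 F2412
M5
G0 X81.4322 Y23.5390
M3 S826
G1 X73.2817 Y37.7043 F726
G1 X57.5744 Y83.4392 F726
G1 X55.0995 Y124.0998 F726
M5
G0 X24.0017 Y70.3775
M3 S826
G1 X61.2505 Y103.1571 F726
G1 X71.0140 Y54.5089 F726
G1 X24.0017 Y70.3775 F726
M5
G0 X0.0000 Y0.0000

Since the viewBox matches the mm dimensions, user units are millimetres directly. The only transform is the Y-flip y_m = 244.7364 − y_svg.

Shape 1 is a rectangle drawn with `<rect>`. Its stroke #008000 means score at S528, F2412. After flipping Y the toolpath is (17.5466,128.1992) → (51.1470,128.1992) → (51.1470,34.0151) → (17.5466,34.0151) → (17.5466,128.1992), returning to the start.

Shape 2 is a cubic bezier drawn with `<path>`. Its stroke #0000ff means cut at S826, F726. After flipping Y the toolpath is (81.4322,23.5390) → (73.2817,37.7043) → (57.5744,83.4392) → (55.0995,124.0998).

Shape 3 is a regular polygon drawn with `<polygon>`. Its stroke #0000ff means cut at S826, F726. After flipping Y the toolpath is (24.0017,70.3775) → (61.2505,103.1571) → (71.0140,54.5089) → (24.0017,70.3775), returning to the start.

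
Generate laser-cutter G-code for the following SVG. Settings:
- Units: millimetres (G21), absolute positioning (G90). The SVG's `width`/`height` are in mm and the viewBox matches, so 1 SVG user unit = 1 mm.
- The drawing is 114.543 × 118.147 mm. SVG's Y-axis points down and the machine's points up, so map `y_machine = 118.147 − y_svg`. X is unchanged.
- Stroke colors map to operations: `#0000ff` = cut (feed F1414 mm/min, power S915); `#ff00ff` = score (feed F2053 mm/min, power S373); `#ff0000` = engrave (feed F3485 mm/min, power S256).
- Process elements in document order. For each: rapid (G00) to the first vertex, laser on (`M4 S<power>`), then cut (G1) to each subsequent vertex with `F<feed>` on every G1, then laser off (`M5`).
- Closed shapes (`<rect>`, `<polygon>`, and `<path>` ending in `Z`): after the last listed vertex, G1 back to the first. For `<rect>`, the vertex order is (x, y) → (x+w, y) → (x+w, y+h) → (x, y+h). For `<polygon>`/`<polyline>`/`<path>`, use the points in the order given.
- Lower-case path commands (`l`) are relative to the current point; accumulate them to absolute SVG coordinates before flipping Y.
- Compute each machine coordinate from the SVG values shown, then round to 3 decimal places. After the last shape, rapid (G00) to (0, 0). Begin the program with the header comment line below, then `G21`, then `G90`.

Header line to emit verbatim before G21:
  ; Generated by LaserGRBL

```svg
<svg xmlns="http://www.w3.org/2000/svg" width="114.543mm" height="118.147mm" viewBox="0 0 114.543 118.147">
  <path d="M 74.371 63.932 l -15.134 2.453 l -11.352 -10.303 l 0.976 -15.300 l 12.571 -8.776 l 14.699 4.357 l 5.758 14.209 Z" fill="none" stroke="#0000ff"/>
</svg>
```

Since the viewBox matches the mm dimensions, user units are millimetres directly. The only transform is the Y-flip y_m = 118.147 − y_svg.

Shape 1 is a regular polygon drawn with `<path>`. Its stroke #0000ff means cut at S915, F1414. After flipping Y the toolpath is (74.371,54.215) → (59.237,51.762) → (47.885,62.065) → (48.861,77.365) → (61.432,86.141) → (76.131,81.784) → (81.889,67.575) → (74.371,54.215), returning to the start.

; Generated by LaserGRBL
G21
G90
G00 X74.371 Y54.215
M4 S915
G1 X59.237 Y51.762 F1414
G1 X47.885 Y62.065 F1414
G1 X48.861 Y77.365 F1414
G1 X61.432 Y86.141 F1414
G1 X76.131 Y81.784 F1414
G1 X81.889 Y67.575 F1414
G1 X74.371 Y54.215 F1414
M5
G00 X0.000 Y0.000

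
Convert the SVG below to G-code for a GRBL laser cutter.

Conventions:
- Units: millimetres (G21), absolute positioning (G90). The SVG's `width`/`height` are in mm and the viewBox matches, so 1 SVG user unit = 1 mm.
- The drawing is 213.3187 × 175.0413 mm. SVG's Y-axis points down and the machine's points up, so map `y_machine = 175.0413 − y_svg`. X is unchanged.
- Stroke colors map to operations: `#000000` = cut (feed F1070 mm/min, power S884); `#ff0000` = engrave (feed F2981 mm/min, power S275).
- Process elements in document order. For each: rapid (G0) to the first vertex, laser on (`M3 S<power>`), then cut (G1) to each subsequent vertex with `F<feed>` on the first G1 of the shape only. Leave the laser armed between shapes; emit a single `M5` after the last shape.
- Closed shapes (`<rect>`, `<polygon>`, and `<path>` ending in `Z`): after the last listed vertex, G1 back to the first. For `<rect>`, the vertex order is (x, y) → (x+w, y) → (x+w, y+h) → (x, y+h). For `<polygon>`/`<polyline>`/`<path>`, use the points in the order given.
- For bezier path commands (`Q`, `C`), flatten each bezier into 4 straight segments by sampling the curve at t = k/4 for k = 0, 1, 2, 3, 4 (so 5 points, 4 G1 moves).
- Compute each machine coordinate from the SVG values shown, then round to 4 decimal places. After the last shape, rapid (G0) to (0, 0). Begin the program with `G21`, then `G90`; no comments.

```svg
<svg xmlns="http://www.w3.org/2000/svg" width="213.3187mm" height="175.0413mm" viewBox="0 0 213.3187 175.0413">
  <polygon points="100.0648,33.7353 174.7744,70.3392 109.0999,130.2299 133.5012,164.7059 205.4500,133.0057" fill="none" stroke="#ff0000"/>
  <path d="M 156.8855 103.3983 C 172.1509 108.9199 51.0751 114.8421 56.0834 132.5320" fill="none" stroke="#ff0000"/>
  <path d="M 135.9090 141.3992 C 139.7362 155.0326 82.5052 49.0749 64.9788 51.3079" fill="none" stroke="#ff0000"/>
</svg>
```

G21
G90
G0 X100.0648 Y141.3060
M3 S275
G1 X174.7744 Y104.7021 F2981
G1 X109.0999 Y44.8114
G1 X133.5012 Y10.3354
G1 X205.4500 Y42.0356
G1 X100.0648 Y141.3060
G0 X156.8855 Y71.6430
M3 S275
G1 X146.8710 Y67.2491 F2981
G1 X110.3309 Y61.6393
G1 X71.8675 Y53.7479
G1 X56.0834 Y42.5093
G0 X135.9090 Y33.6421
M3 S275
G1 X128.9054 Y42.2813 F2981
G1 X108.4515 Y74.4126
G1 X83.9938 Y108.6815
G1 X64.9788 Y123.7334
M5
G0 X0.0000 Y0.0000

Since the viewBox matches the mm dimensions, user units are millimetres directly. The only transform is the Y-flip y_m = 175.0413 − y_svg.

Shape 1 is a closed polygon drawn with `<polygon>`. Its stroke #ff0000 means engrave at S275, F2981. After flipping Y the toolpath is (100.0648,141.3060) → (174.7744,104.7021) → (109.0999,44.8114) → (133.5012,10.3354) → (205.4500,42.0356) → (100.0648,141.3060), returning to the start.

Shape 2 is a cubic bezier drawn with `<path>`. Its stroke #ff0000 means engrave at S275, F2981. After flipping Y the toolpath is (156.8855,71.6430) → (146.8710,67.2491) → (110.3309,61.6393) → (71.8675,53.7479) → (56.0834,42.5093).

Shape 3 is a cubic bezier drawn with `<path>`. Its stroke #ff0000 means engrave at S275, F2981. After flipping Y the toolpath is (135.9090,33.6421) → (128.9054,42.2813) → (108.4515,74.4126) → (83.9938,108.6815) → (64.9788,123.7334).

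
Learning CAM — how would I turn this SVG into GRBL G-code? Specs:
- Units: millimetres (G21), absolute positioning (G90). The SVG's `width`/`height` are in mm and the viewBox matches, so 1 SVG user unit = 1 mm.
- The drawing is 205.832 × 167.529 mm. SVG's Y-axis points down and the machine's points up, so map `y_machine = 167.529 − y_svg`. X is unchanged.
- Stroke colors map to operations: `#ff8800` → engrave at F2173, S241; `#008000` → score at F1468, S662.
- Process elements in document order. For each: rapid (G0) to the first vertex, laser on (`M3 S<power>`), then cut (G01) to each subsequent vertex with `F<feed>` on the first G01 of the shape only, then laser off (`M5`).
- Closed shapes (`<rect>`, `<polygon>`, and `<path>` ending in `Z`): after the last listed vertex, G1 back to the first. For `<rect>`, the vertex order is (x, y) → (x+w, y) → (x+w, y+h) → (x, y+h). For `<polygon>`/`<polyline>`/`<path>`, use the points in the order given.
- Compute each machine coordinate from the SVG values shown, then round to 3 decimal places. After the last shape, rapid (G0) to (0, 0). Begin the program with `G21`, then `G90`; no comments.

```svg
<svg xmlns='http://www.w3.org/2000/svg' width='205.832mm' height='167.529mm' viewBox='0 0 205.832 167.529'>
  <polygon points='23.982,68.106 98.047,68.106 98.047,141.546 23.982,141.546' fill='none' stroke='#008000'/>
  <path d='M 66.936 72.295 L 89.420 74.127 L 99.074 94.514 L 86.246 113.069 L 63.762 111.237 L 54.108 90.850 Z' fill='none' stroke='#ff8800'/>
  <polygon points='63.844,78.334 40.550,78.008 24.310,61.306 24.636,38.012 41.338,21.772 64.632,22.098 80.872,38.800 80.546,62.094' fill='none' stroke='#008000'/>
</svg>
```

viewBox `0 0 205.832 167.529` with mm width/height → 1 unit = 1 mm. Flip: y_m = 167.529 − y_svg.

**Shape 1** — `<polygon>` rectangle, stroke `#008000` → score (S662, F1468). Machine vertices: (23.982,99.423) → (98.047,99.423) → (98.047,25.983) → (23.982,25.983) → (23.982,99.423). Closed: final G1 returns to the first vertex.

**Shape 2** — `<path>` regular polygon, stroke `#ff8800` → engrave (S241, F2173). Machine vertices: (66.936,95.234) → (89.420,93.402) → (99.074,73.015) → (86.246,54.460) → (63.762,56.292) → (54.108,76.679) → (66.936,95.234). Closed: final G1 returns to the first vertex.

**Shape 3** — `<polygon>` regular polygon, stroke `#008000` → score (S662, F1468). Machine vertices: (63.844,89.195) → (40.550,89.521) → (24.310,106.223) → (24.636,129.517) → (41.338,145.757) → (64.632,145.431) → (80.872,128.729) → (80.546,105.435) → (63.844,89.195). Closed: final G1 returns to the first vertex.

G21
G90
G0 X23.982 Y99.423
M3 S662
G01 X98.047 Y99.423 F1468
G01 X98.047 Y25.983
G01 X23.982 Y25.983
G01 X23.982 Y99.423
M5
G0 X66.936 Y95.234
M3 S241
G01 X89.420 Y93.402 F2173
G01 X99.074 Y73.015
G01 X86.246 Y54.460
G01 X63.762 Y56.292
G01 X54.108 Y76.679
G01 X66.936 Y95.234
M5
G0 X63.844 Y89.195
M3 S662
G01 X40.550 Y89.521 F1468
G01 X24.310 Y106.223
G01 X24.636 Y129.517
G01 X41.338 Y145.757
G01 X64.632 Y145.431
G01 X80.872 Y128.729
G01 X80.546 Y105.435
G01 X63.844 Y89.195
M5
G0 X0.000 Y0.000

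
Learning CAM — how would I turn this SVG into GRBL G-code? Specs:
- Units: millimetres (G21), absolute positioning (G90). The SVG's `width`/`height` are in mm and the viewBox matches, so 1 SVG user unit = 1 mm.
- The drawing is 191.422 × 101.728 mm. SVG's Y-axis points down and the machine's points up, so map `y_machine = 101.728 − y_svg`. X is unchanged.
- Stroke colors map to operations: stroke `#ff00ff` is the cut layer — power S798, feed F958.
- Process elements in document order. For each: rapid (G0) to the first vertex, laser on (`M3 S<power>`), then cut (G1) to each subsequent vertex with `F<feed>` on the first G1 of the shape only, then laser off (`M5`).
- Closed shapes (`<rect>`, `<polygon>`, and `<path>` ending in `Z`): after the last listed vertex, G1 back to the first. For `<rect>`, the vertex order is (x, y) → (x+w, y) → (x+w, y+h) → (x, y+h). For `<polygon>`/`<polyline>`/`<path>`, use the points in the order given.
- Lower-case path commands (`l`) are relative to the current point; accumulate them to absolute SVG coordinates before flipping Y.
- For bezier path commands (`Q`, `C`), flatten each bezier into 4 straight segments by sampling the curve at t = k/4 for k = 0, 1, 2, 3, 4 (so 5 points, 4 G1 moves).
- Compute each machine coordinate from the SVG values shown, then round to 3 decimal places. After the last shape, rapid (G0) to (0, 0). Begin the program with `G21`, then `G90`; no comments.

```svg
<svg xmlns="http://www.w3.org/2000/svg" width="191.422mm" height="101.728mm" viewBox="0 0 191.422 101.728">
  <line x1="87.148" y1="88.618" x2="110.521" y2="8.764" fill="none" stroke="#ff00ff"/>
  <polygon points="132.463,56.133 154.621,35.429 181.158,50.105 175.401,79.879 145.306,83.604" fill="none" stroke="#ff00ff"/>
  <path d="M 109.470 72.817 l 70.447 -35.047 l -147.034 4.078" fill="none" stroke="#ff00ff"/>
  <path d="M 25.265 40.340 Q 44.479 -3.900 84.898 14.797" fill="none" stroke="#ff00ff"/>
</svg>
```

1 u = 1 mm; y_m = 101.728 − y.

[1] `<line>` line segment, #ff00ff→cut S798 F958: (87.148,13.110) → (110.521,92.964)

[2] `<polygon>` regular polygon, #ff00ff→cut S798 F958: (132.463,45.595) → (154.621,66.299) → (181.158,51.623) → (175.401,21.849) → (145.306,18.124) → (132.463,45.595) (closed)

[3] `<path>` open polyline, #ff00ff→cut S798 F958: (109.470,28.911) → (179.917,63.958) → (32.883,59.880)

[4] `<path>` quadratic bezier, #ff00ff→cut S798 F958: (25.265,61.388) → (36.197,79.574) → (49.780,89.894) → (66.014,92.346) → (84.898,86.931)

G21
G90
G0 X87.148 Y13.110
M3 S798
G1 X110.521 Y92.964 F958
M5
G0 X132.463 Y45.595
M3 S798
G1 X154.621 Y66.299 F958
G1 X181.158 Y51.623
G1 X175.401 Y21.849
G1 X145.306 Y18.124
G1 X132.463 Y45.595
M5
G0 X109.470 Y28.911
M3 S798
G1 X179.917 Y63.958 F958
G1 X32.883 Y59.880
M5
G0 X25.265 Y61.388
M3 S798
G1 X36.197 Y79.574 F958
G1 X49.780 Y89.894
G1 X66.014 Y92.346
G1 X84.898 Y86.931
M5
G0 X0.000 Y0.000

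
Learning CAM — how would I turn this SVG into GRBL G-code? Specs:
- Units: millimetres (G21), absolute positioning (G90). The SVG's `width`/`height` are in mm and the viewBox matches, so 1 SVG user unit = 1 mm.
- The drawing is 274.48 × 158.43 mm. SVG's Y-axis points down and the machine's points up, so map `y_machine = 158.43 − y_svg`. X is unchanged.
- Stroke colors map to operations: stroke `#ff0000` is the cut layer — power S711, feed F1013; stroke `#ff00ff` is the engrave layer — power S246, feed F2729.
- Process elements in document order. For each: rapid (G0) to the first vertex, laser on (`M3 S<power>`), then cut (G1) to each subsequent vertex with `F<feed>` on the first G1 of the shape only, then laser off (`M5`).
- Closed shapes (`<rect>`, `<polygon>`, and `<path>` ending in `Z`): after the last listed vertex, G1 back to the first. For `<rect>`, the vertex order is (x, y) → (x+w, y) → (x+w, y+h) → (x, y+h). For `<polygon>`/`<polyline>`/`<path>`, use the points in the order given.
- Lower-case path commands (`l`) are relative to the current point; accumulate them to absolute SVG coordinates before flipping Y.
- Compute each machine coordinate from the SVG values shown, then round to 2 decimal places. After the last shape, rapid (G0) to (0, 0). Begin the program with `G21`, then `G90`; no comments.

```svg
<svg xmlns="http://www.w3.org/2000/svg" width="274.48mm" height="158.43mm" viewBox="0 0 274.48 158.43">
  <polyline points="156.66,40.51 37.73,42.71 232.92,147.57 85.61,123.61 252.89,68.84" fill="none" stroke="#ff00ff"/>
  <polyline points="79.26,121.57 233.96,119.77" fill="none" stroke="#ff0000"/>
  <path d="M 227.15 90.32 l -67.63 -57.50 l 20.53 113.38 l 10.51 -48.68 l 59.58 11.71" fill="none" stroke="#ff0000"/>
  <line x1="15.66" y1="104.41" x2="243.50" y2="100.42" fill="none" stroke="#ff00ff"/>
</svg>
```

G21
G90
G0 X156.66 Y117.92
M3 S246
G1 X37.73 Y115.72 F2729
G1 X232.92 Y10.86
G1 X85.61 Y34.82
G1 X252.89 Y89.59
M5
G0 X79.26 Y36.86
M3 S711
G1 X233.96 Y38.66 F1013
M5
G0 X227.15 Y68.11
M3 S711
G1 X159.52 Y125.61 F1013
G1 X180.05 Y12.23
G1 X190.56 Y60.91
G1 X250.14 Y49.20
M5
G0 X15.66 Y54.02
M3 S246
G1 X243.50 Y58.01 F2729
M5
G0 X0.00 Y0.00

1 u = 1 mm; y_m = 158.43 − y.

[1] `<polyline>` open polyline, #ff00ff→engrave S246 F2729: (156.66,117.92) → (37.73,115.72) → (232.92,10.86) → (85.61,34.82) → (252.89,89.59)

[2] `<polyline>` line segment, #ff0000→cut S711 F1013: (79.26,36.86) → (233.96,38.66)

[3] `<path>` open polyline, #ff0000→cut S711 F1013: (227.15,68.11) → (159.52,125.61) → (180.05,12.23) → (190.56,60.91) → (250.14,49.20)

[4] `<line>` line segment, #ff00ff→engrave S246 F2729: (15.66,54.02) → (243.50,58.01)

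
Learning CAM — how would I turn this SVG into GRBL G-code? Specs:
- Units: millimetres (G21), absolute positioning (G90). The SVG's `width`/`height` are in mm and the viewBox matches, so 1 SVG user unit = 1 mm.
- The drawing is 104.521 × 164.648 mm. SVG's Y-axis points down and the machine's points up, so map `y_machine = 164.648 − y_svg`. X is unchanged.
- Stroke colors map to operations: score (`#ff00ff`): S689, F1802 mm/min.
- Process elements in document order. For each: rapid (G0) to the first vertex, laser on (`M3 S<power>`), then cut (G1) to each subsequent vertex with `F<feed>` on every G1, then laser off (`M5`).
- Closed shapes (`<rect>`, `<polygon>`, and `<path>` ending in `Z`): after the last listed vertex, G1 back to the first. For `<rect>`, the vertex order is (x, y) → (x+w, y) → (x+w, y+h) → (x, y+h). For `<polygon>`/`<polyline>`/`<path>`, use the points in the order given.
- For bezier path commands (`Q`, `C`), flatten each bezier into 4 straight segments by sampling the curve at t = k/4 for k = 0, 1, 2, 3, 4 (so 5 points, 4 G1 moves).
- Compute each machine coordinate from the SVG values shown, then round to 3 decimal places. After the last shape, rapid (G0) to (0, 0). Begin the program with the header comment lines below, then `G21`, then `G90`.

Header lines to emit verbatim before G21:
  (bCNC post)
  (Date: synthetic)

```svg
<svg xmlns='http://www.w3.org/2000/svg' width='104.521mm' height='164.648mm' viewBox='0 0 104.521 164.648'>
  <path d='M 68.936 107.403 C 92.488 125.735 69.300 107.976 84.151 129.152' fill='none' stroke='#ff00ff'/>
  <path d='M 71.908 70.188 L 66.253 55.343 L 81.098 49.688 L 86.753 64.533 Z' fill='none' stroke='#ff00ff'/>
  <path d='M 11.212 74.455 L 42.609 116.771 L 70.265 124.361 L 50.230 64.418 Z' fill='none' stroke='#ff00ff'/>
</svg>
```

Since the viewBox matches the mm dimensions, user units are millimetres directly. The only transform is the Y-flip y_m = 164.648 − y_svg.

Shape 1 is a cubic bezier drawn with `<path>`. Its stroke #ff00ff means score at S689, F1802. After flipping Y the toolpath is (68.936,57.245) → (79.161,49.091) → (79.806,47.437) → (78.820,45.250) → (84.151,35.496).

Shape 2 is a regular polygon drawn with `<path>`. Its stroke #ff00ff means score at S689, F1802. After flipping Y the toolpath is (71.908,94.460) → (66.253,109.305) → (81.098,114.960) → (86.753,100.115) → (71.908,94.460), returning to the start.

Shape 3 is a closed polygon drawn with `<path>`. Its stroke #ff00ff means score at S689, F1802. After flipping Y the toolpath is (11.212,90.193) → (42.609,47.877) → (70.265,40.287) → (50.230,100.230) → (11.212,90.193), returning to the start.

(bCNC post)
(Date: synthetic)
G21
G90
G0 X68.936 Y57.245
M3 S689
G1 X79.161 Y49.091 F1802
G1 X79.806 Y47.437 F1802
G1 X78.820 Y45.250 F1802
G1 X84.151 Y35.496 F1802
M5
G0 X71.908 Y94.460
M3 S689
G1 X66.253 Y109.305 F1802
G1 X81.098 Y114.960 F1802
G1 X86.753 Y100.115 F1802
G1 X71.908 Y94.460 F1802
M5
G0 X11.212 Y90.193
M3 S689
G1 X42.609 Y47.877 F1802
G1 X70.265 Y40.287 F1802
G1 X50.230 Y100.230 F1802
G1 X11.212 Y90.193 F1802
M5
G0 X0.000 Y0.000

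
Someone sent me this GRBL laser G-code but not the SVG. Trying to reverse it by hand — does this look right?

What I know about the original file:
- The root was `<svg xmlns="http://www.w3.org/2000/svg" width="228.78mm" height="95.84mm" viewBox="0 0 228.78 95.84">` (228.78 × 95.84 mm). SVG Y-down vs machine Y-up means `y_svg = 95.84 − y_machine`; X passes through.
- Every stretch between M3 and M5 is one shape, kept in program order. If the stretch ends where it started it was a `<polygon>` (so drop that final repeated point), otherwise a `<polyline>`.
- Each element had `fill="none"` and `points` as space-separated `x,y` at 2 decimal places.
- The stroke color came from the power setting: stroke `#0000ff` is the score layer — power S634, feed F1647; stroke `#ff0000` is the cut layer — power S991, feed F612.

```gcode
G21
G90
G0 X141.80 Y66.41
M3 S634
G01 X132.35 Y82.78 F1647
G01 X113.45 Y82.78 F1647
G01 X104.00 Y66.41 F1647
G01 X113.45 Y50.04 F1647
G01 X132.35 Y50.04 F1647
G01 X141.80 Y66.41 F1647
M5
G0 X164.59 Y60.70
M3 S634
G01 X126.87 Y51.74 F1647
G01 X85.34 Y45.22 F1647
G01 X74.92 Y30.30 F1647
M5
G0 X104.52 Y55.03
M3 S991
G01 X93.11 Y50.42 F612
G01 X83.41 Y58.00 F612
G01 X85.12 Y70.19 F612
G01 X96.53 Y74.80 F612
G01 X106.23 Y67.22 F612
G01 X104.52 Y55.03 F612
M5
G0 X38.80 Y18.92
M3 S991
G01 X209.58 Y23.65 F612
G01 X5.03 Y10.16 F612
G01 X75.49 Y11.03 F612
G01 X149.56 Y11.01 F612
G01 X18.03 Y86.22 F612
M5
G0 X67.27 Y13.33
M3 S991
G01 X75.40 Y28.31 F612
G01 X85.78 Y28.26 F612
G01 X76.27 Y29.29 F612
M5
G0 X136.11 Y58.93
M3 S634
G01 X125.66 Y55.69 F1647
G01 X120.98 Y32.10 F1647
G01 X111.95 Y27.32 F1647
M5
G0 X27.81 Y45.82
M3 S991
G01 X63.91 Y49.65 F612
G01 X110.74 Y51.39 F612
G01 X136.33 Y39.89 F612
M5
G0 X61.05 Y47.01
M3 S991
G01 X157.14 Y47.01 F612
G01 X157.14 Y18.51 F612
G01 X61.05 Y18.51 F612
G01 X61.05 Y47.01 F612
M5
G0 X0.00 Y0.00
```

<svg xmlns="http://www.w3.org/2000/svg" width="228.78mm" height="95.84mm" viewBox="0 0 228.78 95.84">
  <polygon points="141.80,29.43 132.35,13.06 113.45,13.06 104.00,29.43 113.45,45.80 132.35,45.80" fill="none" stroke="#0000ff"/>
  <polyline points="164.59,35.14 126.87,44.10 85.34,50.62 74.92,65.54" fill="none" stroke="#0000ff"/>
  <polygon points="104.52,40.81 93.11,45.42 83.41,37.84 85.12,25.65 96.53,21.04 106.23,28.62" fill="none" stroke="#ff0000"/>
  <polyline points="38.80,76.92 209.58,72.19 5.03,85.68 75.49,84.81 149.56,84.83 18.03,9.62" fill="none" stroke="#ff0000"/>
  <polyline points="67.27,82.51 75.40,67.53 85.78,67.58 76.27,66.55" fill="none" stroke="#ff0000"/>
  <polyline points="136.11,36.91 125.66,40.15 120.98,63.74 111.95,68.52" fill="none" stroke="#0000ff"/>
  <polyline points="27.81,50.02 63.91,46.19 110.74,44.45 136.33,55.95" fill="none" stroke="#ff0000"/>
  <polygon points="61.05,48.83 157.14,48.83 157.14,77.33 61.05,77.33" fill="none" stroke="#ff0000"/>
</svg>

Machine Y-up, SVG Y-down with viewBox height 95.84, so y_svg = 95.84 − y_machine; X carries over.

Run 1: S634 ⇒ score layer `#0000ff`. The run returns to its start, so emit a `<polygon>` with points (Y-flipped): 141.80,29.43 132.35,13.06 113.45,13.06 104.00,29.43 113.45,45.80 132.35,45.80.

Run 2: power S634 maps to stroke `#0000ff` (score). The run is open, so emit a `<polyline>` with points (Y-flipped): 164.59,35.14 126.87,44.10 85.34,50.62 74.92,65.54.

Run 3: power S991 maps to stroke `#ff0000` (cut). The run returns to its start, so emit a `<polygon>` with points (Y-flipped): 104.52,40.81 93.11,45.42 83.41,37.84 85.12,25.65 96.53,21.04 106.23,28.62.

Run 4: S991 ⇒ cut layer `#ff0000`. The run is open, so emit a `<polyline>` with points (Y-flipped): 38.80,76.92 209.58,72.19 5.03,85.68 75.49,84.81 149.56,84.83 18.03,9.62.

Run 5: power S991 maps to stroke `#ff0000` (cut). The run is open, so emit a `<polyline>` with points (Y-flipped): 67.27,82.51 75.40,67.53 85.78,67.58 76.27,66.55.

Run 6: power S634 maps to stroke `#0000ff` (score). The run is open, so emit a `<polyline>` with points (Y-flipped): 136.11,36.91 125.66,40.15 120.98,63.74 111.95,68.52.

Run 7: the run's S991 means `#ff0000` (cut). The run is open, so emit a `<polyline>` with points (Y-flipped): 27.81,50.02 63.91,46.19 110.74,44.45 136.33,55.95.

Run 8: the run's S991 means `#ff0000` (cut). The run returns to its start, so emit a `<polygon>` with points (Y-flipped): 61.05,48.83 157.14,48.83 157.14,77.33 61.05,77.33.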